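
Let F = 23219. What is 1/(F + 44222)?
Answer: 1/67441 ≈ 1.4828e-5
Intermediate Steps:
1/(F + 44222) = 1/(23219 + 44222) = 1/67441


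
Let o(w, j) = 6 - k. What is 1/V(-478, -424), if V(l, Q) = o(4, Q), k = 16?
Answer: -⅒ ≈ -0.10000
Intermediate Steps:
o(w, j) = -10 (o(w, j) = 6 - 1*16 = 6 - 16 = -10)
V(l, Q) = -10
1/V(-478, -424) = 1/(-10) = -⅒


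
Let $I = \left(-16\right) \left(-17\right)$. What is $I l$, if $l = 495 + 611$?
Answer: $300832$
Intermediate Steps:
$I = 272$
$l = 1106$
$I l = 272 \cdot 1106 = 300832$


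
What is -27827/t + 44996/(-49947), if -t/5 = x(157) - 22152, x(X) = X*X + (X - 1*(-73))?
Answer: 258784903/227009115 ≈ 1.1400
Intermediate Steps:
x(X) = 73 + X + X² (x(X) = X² + (X + 73) = X² + (73 + X) = 73 + X + X²)
t = -13635 (t = -5*((73 + 157 + 157²) - 22152) = -5*((73 + 157 + 24649) - 22152) = -5*(24879 - 22152) = -5*2727 = -13635)
-27827/t + 44996/(-49947) = -27827/(-13635) + 44996/(-49947) = -27827*(-1/13635) + 44996*(-1/49947) = 27827/13635 - 44996/49947 = 258784903/227009115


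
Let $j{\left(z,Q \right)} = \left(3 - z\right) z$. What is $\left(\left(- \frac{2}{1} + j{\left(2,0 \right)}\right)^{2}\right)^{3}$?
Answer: $0$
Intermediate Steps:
$j{\left(z,Q \right)} = z \left(3 - z\right)$
$\left(\left(- \frac{2}{1} + j{\left(2,0 \right)}\right)^{2}\right)^{3} = \left(\left(- \frac{2}{1} + 2 \left(3 - 2\right)\right)^{2}\right)^{3} = \left(\left(\left(-2\right) 1 + 2 \left(3 - 2\right)\right)^{2}\right)^{3} = \left(\left(-2 + 2 \cdot 1\right)^{2}\right)^{3} = \left(\left(-2 + 2\right)^{2}\right)^{3} = \left(0^{2}\right)^{3} = 0^{3} = 0$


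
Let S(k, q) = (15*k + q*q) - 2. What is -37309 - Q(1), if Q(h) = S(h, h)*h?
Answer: -37323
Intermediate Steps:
S(k, q) = -2 + q**2 + 15*k (S(k, q) = (15*k + q**2) - 2 = (q**2 + 15*k) - 2 = -2 + q**2 + 15*k)
Q(h) = h*(-2 + h**2 + 15*h) (Q(h) = (-2 + h**2 + 15*h)*h = h*(-2 + h**2 + 15*h))
-37309 - Q(1) = -37309 - (-2 + 1**2 + 15*1) = -37309 - (-2 + 1 + 15) = -37309 - 14 = -37323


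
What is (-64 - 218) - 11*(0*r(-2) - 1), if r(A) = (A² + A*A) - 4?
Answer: -271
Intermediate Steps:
r(A) = -4 + 2*A² (r(A) = (A² + A²) - 4 = 2*A² - 4 = -4 + 2*A²)
(-64 - 218) - 11*(0*r(-2) - 1) = (-64 - 218) - 11*(0*(-4 + 2*(-2)²) - 1) = -282 - 11*(0*(-4 + 2*4) - 1) = -282 - 11*(0*(-4 + 8) - 1) = -282 - 11*(0*4 - 1) = -282 - 11*(0 - 1) = -282 - 11*(-1) = -282 + 11 = -271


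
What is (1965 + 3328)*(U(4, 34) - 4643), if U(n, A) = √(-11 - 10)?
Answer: -24575399 + 5293*I*√21 ≈ -2.4575e+7 + 24256.0*I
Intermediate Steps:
U(n, A) = I*√21 (U(n, A) = √(-21) = I*√21)
(1965 + 3328)*(U(4, 34) - 4643) = (1965 + 3328)*(I*√21 - 4643) = 5293*(-4643 + I*√21) = -24575399 + 5293*I*√21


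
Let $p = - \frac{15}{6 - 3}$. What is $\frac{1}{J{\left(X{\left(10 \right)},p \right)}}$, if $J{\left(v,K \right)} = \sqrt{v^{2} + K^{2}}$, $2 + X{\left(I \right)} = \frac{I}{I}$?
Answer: $\frac{\sqrt{26}}{26} \approx 0.19612$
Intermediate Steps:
$X{\left(I \right)} = -1$ ($X{\left(I \right)} = -2 + \frac{I}{I} = -2 + 1 = -1$)
$p = -5$ ($p = - \frac{15}{3} = \left(-15\right) \frac{1}{3} = -5$)
$J{\left(v,K \right)} = \sqrt{K^{2} + v^{2}}$
$\frac{1}{J{\left(X{\left(10 \right)},p \right)}} = \frac{1}{\sqrt{\left(-5\right)^{2} + \left(-1\right)^{2}}} = \frac{1}{\sqrt{25 + 1}} = \frac{1}{\sqrt{26}} = \frac{\sqrt{26}}{26}$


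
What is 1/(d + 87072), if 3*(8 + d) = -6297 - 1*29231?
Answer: 3/225664 ≈ 1.3294e-5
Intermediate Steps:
d = -35552/3 (d = -8 + (-6297 - 1*29231)/3 = -8 + (-6297 - 29231)/3 = -8 + (1/3)*(-35528) = -8 - 35528/3 = -35552/3 ≈ -11851.)
1/(d + 87072) = 1/(-35552/3 + 87072) = 1/(225664/3) = 3/225664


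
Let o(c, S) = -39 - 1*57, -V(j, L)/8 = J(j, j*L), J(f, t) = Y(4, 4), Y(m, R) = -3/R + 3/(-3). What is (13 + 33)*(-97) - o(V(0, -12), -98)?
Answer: -4366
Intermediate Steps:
Y(m, R) = -1 - 3/R (Y(m, R) = -3/R + 3*(-1/3) = -3/R - 1 = -1 - 3/R)
J(f, t) = -7/4 (J(f, t) = (-3 - 1*4)/4 = (-3 - 4)/4 = (1/4)*(-7) = -7/4)
V(j, L) = 14 (V(j, L) = -8*(-7/4) = 14)
o(c, S) = -96 (o(c, S) = -39 - 57 = -96)
(13 + 33)*(-97) - o(V(0, -12), -98) = (13 + 33)*(-97) - 1*(-96) = 46*(-97) + 96 = -4462 + 96 = -4366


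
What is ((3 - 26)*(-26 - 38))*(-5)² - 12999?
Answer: 23801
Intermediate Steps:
((3 - 26)*(-26 - 38))*(-5)² - 12999 = -23*(-64)*25 - 12999 = 1472*25 - 12999 = 36800 - 12999 = 23801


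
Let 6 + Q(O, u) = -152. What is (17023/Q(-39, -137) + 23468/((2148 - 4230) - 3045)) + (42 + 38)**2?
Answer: 5093437535/810066 ≈ 6287.7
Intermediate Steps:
Q(O, u) = -158 (Q(O, u) = -6 - 152 = -158)
(17023/Q(-39, -137) + 23468/((2148 - 4230) - 3045)) + (42 + 38)**2 = (17023/(-158) + 23468/((2148 - 4230) - 3045)) + (42 + 38)**2 = (17023*(-1/158) + 23468/(-2082 - 3045)) + 80**2 = (-17023/158 + 23468/(-5127)) + 6400 = (-17023/158 + 23468*(-1/5127)) + 6400 = (-17023/158 - 23468/5127) + 6400 = -90984865/810066 + 6400 = 5093437535/810066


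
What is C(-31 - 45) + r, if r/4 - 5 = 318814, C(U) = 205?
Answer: 1275481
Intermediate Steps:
r = 1275276 (r = 20 + 4*318814 = 20 + 1275256 = 1275276)
C(-31 - 45) + r = 205 + 1275276 = 1275481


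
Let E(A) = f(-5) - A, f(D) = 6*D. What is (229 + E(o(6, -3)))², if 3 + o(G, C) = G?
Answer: 38416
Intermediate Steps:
o(G, C) = -3 + G
E(A) = -30 - A (E(A) = 6*(-5) - A = -30 - A)
(229 + E(o(6, -3)))² = (229 + (-30 - (-3 + 6)))² = (229 + (-30 - 1*3))² = (229 + (-30 - 3))² = (229 - 33)² = 196² = 38416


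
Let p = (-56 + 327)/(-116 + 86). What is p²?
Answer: 73441/900 ≈ 81.601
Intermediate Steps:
p = -271/30 (p = 271/(-30) = 271*(-1/30) = -271/30 ≈ -9.0333)
p² = (-271/30)² = 73441/900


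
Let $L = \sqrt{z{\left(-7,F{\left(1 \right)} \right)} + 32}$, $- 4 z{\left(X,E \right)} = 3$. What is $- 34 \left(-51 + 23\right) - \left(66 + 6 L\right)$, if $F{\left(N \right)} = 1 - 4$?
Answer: $886 - 15 \sqrt{5} \approx 852.46$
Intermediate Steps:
$F{\left(N \right)} = -3$ ($F{\left(N \right)} = 1 - 4 = -3$)
$z{\left(X,E \right)} = - \frac{3}{4}$ ($z{\left(X,E \right)} = \left(- \frac{1}{4}\right) 3 = - \frac{3}{4}$)
$L = \frac{5 \sqrt{5}}{2}$ ($L = \sqrt{- \frac{3}{4} + 32} = \sqrt{\frac{125}{4}} = \frac{5 \sqrt{5}}{2} \approx 5.5902$)
$- 34 \left(-51 + 23\right) - \left(66 + 6 L\right) = - 34 \left(-51 + 23\right) - \left(66 + 6 \frac{5 \sqrt{5}}{2}\right) = \left(-34\right) \left(-28\right) - \left(66 + 15 \sqrt{5}\right) = 952 - \left(66 + 15 \sqrt{5}\right) = 886 - 15 \sqrt{5}$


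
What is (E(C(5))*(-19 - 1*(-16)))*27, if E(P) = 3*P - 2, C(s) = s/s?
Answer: -81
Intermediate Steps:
C(s) = 1
E(P) = -2 + 3*P
(E(C(5))*(-19 - 1*(-16)))*27 = ((-2 + 3*1)*(-19 - 1*(-16)))*27 = ((-2 + 3)*(-19 + 16))*27 = (1*(-3))*27 = -3*27 = -81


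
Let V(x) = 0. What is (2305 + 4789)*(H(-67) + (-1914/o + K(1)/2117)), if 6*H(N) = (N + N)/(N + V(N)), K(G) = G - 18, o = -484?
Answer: 2121066983/69861 ≈ 30361.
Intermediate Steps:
K(G) = -18 + G
H(N) = ⅓ (H(N) = ((N + N)/(N + 0))/6 = ((2*N)/N)/6 = (⅙)*2 = ⅓)
(2305 + 4789)*(H(-67) + (-1914/o + K(1)/2117)) = (2305 + 4789)*(⅓ + (-1914/(-484) + (-18 + 1)/2117)) = 7094*(⅓ + (-1914*(-1/484) - 17*1/2117)) = 7094*(⅓ + (87/22 - 17/2117)) = 7094*(⅓ + 183805/46574) = 7094*(597989/139722) = 2121066983/69861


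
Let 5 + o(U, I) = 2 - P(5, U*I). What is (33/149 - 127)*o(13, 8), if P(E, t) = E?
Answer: 151120/149 ≈ 1014.2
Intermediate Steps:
o(U, I) = -8 (o(U, I) = -5 + (2 - 1*5) = -5 + (2 - 5) = -5 - 3 = -8)
(33/149 - 127)*o(13, 8) = (33/149 - 127)*(-8) = -18890/149*(-8) = 151120/149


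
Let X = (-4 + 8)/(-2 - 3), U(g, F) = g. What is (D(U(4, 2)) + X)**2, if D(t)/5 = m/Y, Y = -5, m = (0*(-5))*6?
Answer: 16/25 ≈ 0.64000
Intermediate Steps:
m = 0 (m = 0*6 = 0)
X = -4/5 (X = 4/(-5) = 4*(-1/5) = -4/5 ≈ -0.80000)
D(t) = 0 (D(t) = 5*(0/(-5)) = 5*(0*(-1/5)) = 5*0 = 0)
(D(U(4, 2)) + X)**2 = (0 - 4/5)**2 = (-4/5)**2 = 16/25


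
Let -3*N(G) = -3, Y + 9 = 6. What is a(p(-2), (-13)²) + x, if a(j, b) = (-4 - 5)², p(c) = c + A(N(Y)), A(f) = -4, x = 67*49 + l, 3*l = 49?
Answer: 10141/3 ≈ 3380.3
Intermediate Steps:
Y = -3 (Y = -9 + 6 = -3)
l = 49/3 (l = (⅓)*49 = 49/3 ≈ 16.333)
N(G) = 1 (N(G) = -⅓*(-3) = 1)
x = 9898/3 (x = 67*49 + 49/3 = 3283 + 49/3 = 9898/3 ≈ 3299.3)
p(c) = -4 + c (p(c) = c - 4 = -4 + c)
a(j, b) = 81 (a(j, b) = (-9)² = 81)
a(p(-2), (-13)²) + x = 81 + 9898/3 = 10141/3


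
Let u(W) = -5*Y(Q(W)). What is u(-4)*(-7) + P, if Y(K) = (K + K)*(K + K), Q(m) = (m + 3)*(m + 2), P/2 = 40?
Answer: 640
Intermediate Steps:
P = 80 (P = 2*40 = 80)
Q(m) = (2 + m)*(3 + m) (Q(m) = (3 + m)*(2 + m) = (2 + m)*(3 + m))
Y(K) = 4*K² (Y(K) = (2*K)*(2*K) = 4*K²)
u(W) = -20*(6 + W² + 5*W)²
u(-4)*(-7) + P = -20*(6 + (-4)² + 5*(-4))²*(-7) + 80 = -20*(6 + 16 - 20)²*(-7) + 80 = -20*2²*(-7) + 80 = -20*4*(-7) + 80 = -80*(-7) + 80 = 560 + 80 = 640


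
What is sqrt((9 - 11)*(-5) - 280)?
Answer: 3*I*sqrt(30) ≈ 16.432*I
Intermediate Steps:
sqrt((9 - 11)*(-5) - 280) = sqrt(-2*(-5) - 280) = sqrt(10 - 280) = sqrt(-270) = 3*I*sqrt(30)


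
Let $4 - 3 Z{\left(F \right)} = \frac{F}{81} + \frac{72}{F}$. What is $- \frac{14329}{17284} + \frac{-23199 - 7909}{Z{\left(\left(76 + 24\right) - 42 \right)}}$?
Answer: $- \frac{1894516988063}{41464316} \approx -45690.0$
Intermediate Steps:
$Z{\left(F \right)} = \frac{4}{3} - \frac{24}{F} - \frac{F}{243}$ ($Z{\left(F \right)} = \frac{4}{3} - \frac{\frac{F}{81} + \frac{72}{F}}{3} = \frac{4}{3} - \frac{\frac{72}{F} + \frac{F}{81}}{3} = \frac{4}{3} - \left(\frac{24}{F} + \frac{F}{243}\right) = \frac{4}{3} - \frac{24}{F} - \frac{F}{243}$)
$- \frac{14329}{17284} + \frac{-23199 - 7909}{Z{\left(\left(76 + 24\right) - 42 \right)}} = - \frac{14329}{17284} + \frac{-23199 - 7909}{\frac{4}{3} - \frac{24}{\left(76 + 24\right) - 42} - \frac{\left(76 + 24\right) - 42}{243}} = \left(-14329\right) \frac{1}{17284} + \frac{-23199 - 7909}{\frac{4}{3} - \frac{24}{100 - 42} - \frac{100 - 42}{243}} = - \frac{14329}{17284} - \frac{31108}{\frac{4}{3} - \frac{24}{58} - \frac{58}{243}} = - \frac{14329}{17284} - \frac{31108}{\frac{4}{3} - \frac{12}{29} - \frac{58}{243}} = - \frac{14329}{17284} - \frac{31108}{\frac{4798}{7047}} = - \frac{14329}{17284} - \frac{109609038}{2399} = - \frac{1894516988063}{41464316}$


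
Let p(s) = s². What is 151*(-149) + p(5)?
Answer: -22474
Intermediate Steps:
151*(-149) + p(5) = 151*(-149) + 5² = -22499 + 25 = -22474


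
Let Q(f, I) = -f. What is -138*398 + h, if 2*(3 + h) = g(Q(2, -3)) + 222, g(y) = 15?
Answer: -109617/2 ≈ -54809.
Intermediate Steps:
h = 231/2 (h = -3 + (15 + 222)/2 = -3 + (½)*237 = -3 + 237/2 = 231/2 ≈ 115.50)
-138*398 + h = -138*398 + 231/2 = -54924 + 231/2 = -109617/2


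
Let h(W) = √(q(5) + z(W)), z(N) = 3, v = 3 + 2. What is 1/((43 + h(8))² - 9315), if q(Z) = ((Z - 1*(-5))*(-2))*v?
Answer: -I/(86*√97 + 7563*I) ≈ -0.00013058 - 1.4625e-5*I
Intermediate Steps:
v = 5
q(Z) = -50 - 10*Z (q(Z) = ((Z - 1*(-5))*(-2))*5 = ((Z + 5)*(-2))*5 = ((5 + Z)*(-2))*5 = (-10 - 2*Z)*5 = -50 - 10*Z)
h(W) = I*√97 (h(W) = √((-50 - 10*5) + 3) = √((-50 - 50) + 3) = √(-100 + 3) = √(-97) = I*√97)
1/((43 + h(8))² - 9315) = 1/((43 + I*√97)² - 9315) = 1/(-9315 + (43 + I*√97)²)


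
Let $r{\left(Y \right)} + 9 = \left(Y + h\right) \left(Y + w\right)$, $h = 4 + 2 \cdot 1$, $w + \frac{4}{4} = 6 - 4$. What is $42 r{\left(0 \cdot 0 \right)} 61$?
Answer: $-7686$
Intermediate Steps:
$w = 1$ ($w = -1 + \left(6 - 4\right) = -1 + 2 = 1$)
$h = 6$ ($h = 4 + 2 = 6$)
$r{\left(Y \right)} = -9 + \left(1 + Y\right) \left(6 + Y\right)$ ($r{\left(Y \right)} = -9 + \left(Y + 6\right) \left(Y + 1\right) = -9 + \left(6 + Y\right) \left(1 + Y\right) = -9 + \left(1 + Y\right) \left(6 + Y\right)$)
$42 r{\left(0 \cdot 0 \right)} 61 = 42 \left(-3 + \left(0 \cdot 0\right)^{2} + 7 \cdot 0 \cdot 0\right) 61 = 42 \left(-3 + 0^{2} + 7 \cdot 0\right) 61 = 42 \left(-3 + 0 + 0\right) 61 = 42 \left(-3\right) 61 = \left(-126\right) 61 = -7686$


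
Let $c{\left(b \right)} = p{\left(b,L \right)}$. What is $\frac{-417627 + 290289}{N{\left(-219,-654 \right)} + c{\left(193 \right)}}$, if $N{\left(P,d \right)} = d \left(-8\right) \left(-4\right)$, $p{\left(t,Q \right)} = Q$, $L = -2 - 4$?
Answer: $\frac{21223}{3489} \approx 6.0828$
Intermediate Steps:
$L = -6$ ($L = -2 - 4 = -6$)
$c{\left(b \right)} = -6$
$N{\left(P,d \right)} = 32 d$ ($N{\left(P,d \right)} = - 8 d \left(-4\right) = 32 d$)
$\frac{-417627 + 290289}{N{\left(-219,-654 \right)} + c{\left(193 \right)}} = \frac{-417627 + 290289}{32 \left(-654\right) - 6} = - \frac{127338}{-20928 - 6} = - \frac{127338}{-20934} = \left(-127338\right) \left(- \frac{1}{20934}\right) = \frac{21223}{3489}$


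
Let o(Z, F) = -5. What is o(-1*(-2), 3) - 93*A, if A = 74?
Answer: -6887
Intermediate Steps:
o(-1*(-2), 3) - 93*A = -5 - 93*74 = -5 - 6882 = -6887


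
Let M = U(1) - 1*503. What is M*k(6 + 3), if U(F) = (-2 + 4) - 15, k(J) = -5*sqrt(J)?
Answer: 7740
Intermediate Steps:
U(F) = -13 (U(F) = 2 - 15 = -13)
M = -516 (M = -13 - 1*503 = -13 - 503 = -516)
M*k(6 + 3) = -(-2580)*sqrt(6 + 3) = -(-2580)*sqrt(9) = -(-2580)*3 = -516*(-15) = 7740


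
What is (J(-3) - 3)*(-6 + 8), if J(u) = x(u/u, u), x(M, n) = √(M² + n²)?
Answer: -6 + 2*√10 ≈ 0.32456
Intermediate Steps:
J(u) = √(1 + u²) (J(u) = √((u/u)² + u²) = √(1² + u²) = √(1 + u²))
(J(-3) - 3)*(-6 + 8) = (√(1 + (-3)²) - 3)*(-6 + 8) = (√(1 + 9) - 3)*2 = (√10 - 3)*2 = (-3 + √10)*2 = -6 + 2*√10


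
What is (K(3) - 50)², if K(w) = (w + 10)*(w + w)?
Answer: 784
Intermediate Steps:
K(w) = 2*w*(10 + w) (K(w) = (10 + w)*(2*w) = 2*w*(10 + w))
(K(3) - 50)² = (2*3*(10 + 3) - 50)² = (2*3*13 - 50)² = (78 - 50)² = 28² = 784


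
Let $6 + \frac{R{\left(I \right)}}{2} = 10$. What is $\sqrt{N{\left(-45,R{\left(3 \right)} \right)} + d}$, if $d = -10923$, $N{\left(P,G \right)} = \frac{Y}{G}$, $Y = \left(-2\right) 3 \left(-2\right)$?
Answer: $\frac{3 i \sqrt{4854}}{2} \approx 104.51 i$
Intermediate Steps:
$Y = 12$ ($Y = \left(-6\right) \left(-2\right) = 12$)
$R{\left(I \right)} = 8$ ($R{\left(I \right)} = -12 + 2 \cdot 10 = -12 + 20 = 8$)
$N{\left(P,G \right)} = \frac{12}{G}$
$\sqrt{N{\left(-45,R{\left(3 \right)} \right)} + d} = \sqrt{\frac{12}{8} - 10923} = \sqrt{12 \cdot \frac{1}{8} - 10923} = \sqrt{\frac{3}{2} - 10923} = \sqrt{- \frac{21843}{2}} = \frac{3 i \sqrt{4854}}{2}$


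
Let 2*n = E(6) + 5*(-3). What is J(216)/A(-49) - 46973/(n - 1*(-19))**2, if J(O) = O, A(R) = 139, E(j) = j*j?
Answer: -25365092/483859 ≈ -52.422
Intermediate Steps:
E(j) = j**2
n = 21/2 (n = (6**2 + 5*(-3))/2 = (36 - 15)/2 = (1/2)*21 = 21/2 ≈ 10.500)
J(216)/A(-49) - 46973/(n - 1*(-19))**2 = 216/139 - 46973/(21/2 - 1*(-19))**2 = 216*(1/139) - 46973/(21/2 + 19)**2 = 216/139 - 46973/((59/2)**2) = 216/139 - 46973/3481/4 = 216/139 - 46973*4/3481 = 216/139 - 187892/3481 = -25365092/483859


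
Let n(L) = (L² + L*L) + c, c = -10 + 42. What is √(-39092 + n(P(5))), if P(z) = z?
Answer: I*√39010 ≈ 197.51*I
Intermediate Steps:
c = 32
n(L) = 32 + 2*L² (n(L) = (L² + L*L) + 32 = (L² + L²) + 32 = 2*L² + 32 = 32 + 2*L²)
√(-39092 + n(P(5))) = √(-39092 + (32 + 2*5²)) = √(-39092 + (32 + 2*25)) = √(-39092 + (32 + 50)) = √(-39092 + 82) = √(-39010) = I*√39010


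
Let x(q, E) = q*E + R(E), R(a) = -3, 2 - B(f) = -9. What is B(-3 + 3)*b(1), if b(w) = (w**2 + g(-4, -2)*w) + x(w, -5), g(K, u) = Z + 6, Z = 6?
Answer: 55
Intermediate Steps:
B(f) = 11 (B(f) = 2 - 1*(-9) = 2 + 9 = 11)
g(K, u) = 12 (g(K, u) = 6 + 6 = 12)
x(q, E) = -3 + E*q (x(q, E) = q*E - 3 = E*q - 3 = -3 + E*q)
b(w) = -3 + w**2 + 7*w (b(w) = (w**2 + 12*w) + (-3 - 5*w) = -3 + w**2 + 7*w)
B(-3 + 3)*b(1) = 11*(-3 + 1**2 + 7*1) = 11*(-3 + 1 + 7) = 11*5 = 55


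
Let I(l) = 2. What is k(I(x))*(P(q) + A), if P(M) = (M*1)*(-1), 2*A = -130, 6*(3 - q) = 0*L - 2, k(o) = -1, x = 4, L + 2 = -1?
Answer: 205/3 ≈ 68.333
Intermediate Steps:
L = -3 (L = -2 - 1 = -3)
q = 10/3 (q = 3 - (0*(-3) - 2)/6 = 3 - (0 - 2)/6 = 3 - 1/6*(-2) = 3 + 1/3 = 10/3 ≈ 3.3333)
A = -65 (A = (1/2)*(-130) = -65)
P(M) = -M (P(M) = M*(-1) = -M)
k(I(x))*(P(q) + A) = -(-1*10/3 - 65) = -(-10/3 - 65) = -1*(-205/3) = 205/3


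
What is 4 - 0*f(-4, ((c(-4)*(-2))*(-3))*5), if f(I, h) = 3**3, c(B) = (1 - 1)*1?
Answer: 4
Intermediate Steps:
c(B) = 0 (c(B) = 0*1 = 0)
f(I, h) = 27
4 - 0*f(-4, ((c(-4)*(-2))*(-3))*5) = 4 - 0*27 = 4 - 1*0 = 4 + 0 = 4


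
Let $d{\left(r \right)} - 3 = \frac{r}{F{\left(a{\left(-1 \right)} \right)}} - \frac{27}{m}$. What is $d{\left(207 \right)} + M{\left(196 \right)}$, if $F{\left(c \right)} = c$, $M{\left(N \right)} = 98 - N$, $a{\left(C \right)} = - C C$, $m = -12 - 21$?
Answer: $- \frac{3313}{11} \approx -301.18$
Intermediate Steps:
$m = -33$ ($m = -12 - 21 = -33$)
$a{\left(C \right)} = - C^{2}$
$d{\left(r \right)} = \frac{42}{11} - r$ ($d{\left(r \right)} = 3 + \left(\frac{r}{\left(-1\right) \left(-1\right)^{2}} - \frac{27}{-33}\right) = 3 + \left(\frac{r}{\left(-1\right) 1} - - \frac{9}{11}\right) = 3 + \left(\frac{r}{-1} + \frac{9}{11}\right) = 3 + \left(r \left(-1\right) + \frac{9}{11}\right) = 3 - \left(- \frac{9}{11} + r\right) = \frac{42}{11} - r$)
$d{\left(207 \right)} + M{\left(196 \right)} = \left(\frac{42}{11} - 207\right) + \left(98 - 196\right) = - \frac{2235}{11} - 98 = - \frac{3313}{11}$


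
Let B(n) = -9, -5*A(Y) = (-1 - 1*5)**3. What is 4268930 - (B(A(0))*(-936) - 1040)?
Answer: 4261546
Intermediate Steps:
A(Y) = 216/5 (A(Y) = -(-1 - 1*5)**3/5 = -(-1 - 5)**3/5 = -1/5*(-6)**3 = -1/5*(-216) = 216/5)
4268930 - (B(A(0))*(-936) - 1040) = 4268930 - (-9*(-936) - 1040) = 4268930 - (8424 - 1040) = 4268930 - 1*7384 = 4268930 - 7384 = 4261546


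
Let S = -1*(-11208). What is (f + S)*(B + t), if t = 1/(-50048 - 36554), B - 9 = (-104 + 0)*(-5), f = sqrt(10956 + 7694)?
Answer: 256733009028/43301 + 229062285*sqrt(746)/86602 ≈ 6.0013e+6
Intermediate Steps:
f = 5*sqrt(746) (f = sqrt(18650) = 5*sqrt(746) ≈ 136.56)
S = 11208
B = 529 (B = 9 + (-104 + 0)*(-5) = 9 - 104*(-5) = 9 + 520 = 529)
t = -1/86602 (t = 1/(-86602) = -1/86602 ≈ -1.1547e-5)
(f + S)*(B + t) = (5*sqrt(746) + 11208)*(529 - 1/86602) = (11208 + 5*sqrt(746))*(45812457/86602) = 256733009028/43301 + 229062285*sqrt(746)/86602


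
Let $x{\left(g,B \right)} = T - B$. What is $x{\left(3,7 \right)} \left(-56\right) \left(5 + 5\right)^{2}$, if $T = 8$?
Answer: $-5600$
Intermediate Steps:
$x{\left(g,B \right)} = 8 - B$
$x{\left(3,7 \right)} \left(-56\right) \left(5 + 5\right)^{2} = \left(8 - 7\right) \left(-56\right) \left(5 + 5\right)^{2} = \left(8 - 7\right) \left(-56\right) 10^{2} = 1 \left(-56\right) 100 = \left(-56\right) 100 = -5600$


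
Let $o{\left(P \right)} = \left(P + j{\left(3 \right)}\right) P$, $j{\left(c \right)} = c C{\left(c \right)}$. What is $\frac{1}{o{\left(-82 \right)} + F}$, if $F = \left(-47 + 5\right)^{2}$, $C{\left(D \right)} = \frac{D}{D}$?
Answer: $\frac{1}{8242} \approx 0.00012133$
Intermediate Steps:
$C{\left(D \right)} = 1$
$F = 1764$ ($F = \left(-42\right)^{2} = 1764$)
$j{\left(c \right)} = c$ ($j{\left(c \right)} = c 1 = c$)
$o{\left(P \right)} = P \left(3 + P\right)$ ($o{\left(P \right)} = \left(P + 3\right) P = \left(3 + P\right) P = P \left(3 + P\right)$)
$\frac{1}{o{\left(-82 \right)} + F} = \frac{1}{- 82 \left(3 - 82\right) + 1764} = \frac{1}{\left(-82\right) \left(-79\right) + 1764} = \frac{1}{6478 + 1764} = \frac{1}{8242}$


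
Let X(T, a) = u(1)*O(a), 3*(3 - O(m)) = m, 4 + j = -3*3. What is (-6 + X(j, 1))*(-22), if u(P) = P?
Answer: 220/3 ≈ 73.333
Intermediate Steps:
j = -13 (j = -4 - 3*3 = -4 - 9 = -13)
O(m) = 3 - m/3
X(T, a) = 3 - a/3 (X(T, a) = 1*(3 - a/3) = 3 - a/3)
(-6 + X(j, 1))*(-22) = (-6 + (3 - ⅓*1))*(-22) = (-6 + (3 - ⅓))*(-22) = (-6 + 8/3)*(-22) = -10/3*(-22) = 220/3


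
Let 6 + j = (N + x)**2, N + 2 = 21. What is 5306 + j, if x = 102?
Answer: 19941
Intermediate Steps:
N = 19 (N = -2 + 21 = 19)
j = 14635 (j = -6 + (19 + 102)**2 = -6 + 121**2 = -6 + 14641 = 14635)
5306 + j = 5306 + 14635 = 19941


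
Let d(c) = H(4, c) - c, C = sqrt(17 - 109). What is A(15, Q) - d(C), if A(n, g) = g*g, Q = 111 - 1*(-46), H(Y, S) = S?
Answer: 24649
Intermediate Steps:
C = 2*I*sqrt(23) (C = sqrt(-92) = 2*I*sqrt(23) ≈ 9.5917*I)
d(c) = 0 (d(c) = c - c = 0)
Q = 157 (Q = 111 + 46 = 157)
A(n, g) = g**2
A(15, Q) - d(C) = 157**2 - 1*0 = 24649 + 0 = 24649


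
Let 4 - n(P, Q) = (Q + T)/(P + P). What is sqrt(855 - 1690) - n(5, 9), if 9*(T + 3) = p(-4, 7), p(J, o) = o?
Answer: -299/90 + I*sqrt(835) ≈ -3.3222 + 28.896*I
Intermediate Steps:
T = -20/9 (T = -3 + (1/9)*7 = -3 + 7/9 = -20/9 ≈ -2.2222)
n(P, Q) = 4 - (-20/9 + Q)/(2*P) (n(P, Q) = 4 - (Q - 20/9)/(P + P) = 4 - (-20/9 + Q)/(2*P))
sqrt(855 - 1690) - n(5, 9) = sqrt(855 - 1690) - (20 - 9*9 + 72*5)/(18*5) = sqrt(-835) - (20 - 81 + 360)/(18*5) = I*sqrt(835) - 299/(18*5) = I*sqrt(835) - 1*299/90 = I*sqrt(835) - 299/90 = -299/90 + I*sqrt(835)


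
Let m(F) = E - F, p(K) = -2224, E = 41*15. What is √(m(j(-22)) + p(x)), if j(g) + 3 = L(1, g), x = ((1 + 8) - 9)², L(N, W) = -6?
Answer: 40*I ≈ 40.0*I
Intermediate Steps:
E = 615
x = 0 (x = (9 - 9)² = 0² = 0)
j(g) = -9 (j(g) = -3 - 6 = -9)
m(F) = 615 - F
√(m(j(-22)) + p(x)) = √((615 - 1*(-9)) - 2224) = √((615 + 9) - 2224) = √(624 - 2224) = √(-1600) = 40*I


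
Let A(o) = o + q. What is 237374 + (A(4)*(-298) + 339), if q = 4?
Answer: 235329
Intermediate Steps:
A(o) = 4 + o (A(o) = o + 4 = 4 + o)
237374 + (A(4)*(-298) + 339) = 237374 + ((4 + 4)*(-298) + 339) = 237374 + (8*(-298) + 339) = 237374 + (-2384 + 339) = 237374 - 2045 = 235329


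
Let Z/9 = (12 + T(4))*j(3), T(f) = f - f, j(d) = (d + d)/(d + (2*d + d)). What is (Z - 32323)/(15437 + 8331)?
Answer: -32269/23768 ≈ -1.3577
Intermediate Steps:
j(d) = ½ (j(d) = (2*d)/(d + 3*d) = (2*d)/((4*d)) = (2*d)*(1/(4*d)) = ½)
T(f) = 0
Z = 54 (Z = 9*((12 + 0)*(½)) = 9*(12*(½)) = 9*6 = 54)
(Z - 32323)/(15437 + 8331) = (54 - 32323)/(15437 + 8331) = -32269/23768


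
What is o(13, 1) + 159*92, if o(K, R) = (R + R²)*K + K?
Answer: 14667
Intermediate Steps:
o(K, R) = K + K*(R + R²) (o(K, R) = K*(R + R²) + K = K + K*(R + R²))
o(13, 1) + 159*92 = 13*(1 + 1 + 1²) + 159*92 = 13*(1 + 1 + 1) + 14628 = 13*3 + 14628 = 39 + 14628 = 14667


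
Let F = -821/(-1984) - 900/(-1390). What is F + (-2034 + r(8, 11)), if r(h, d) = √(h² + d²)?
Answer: -560635705/275776 + √185 ≈ -2019.3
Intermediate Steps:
F = 292679/275776 (F = -821*(-1/1984) - 900*(-1/1390) = 821/1984 + 90/139 = 292679/275776 ≈ 1.0613)
r(h, d) = √(d² + h²)
F + (-2034 + r(8, 11)) = 292679/275776 + (-2034 + √(11² + 8²)) = 292679/275776 + (-2034 + √(121 + 64)) = 292679/275776 + (-2034 + √185) = -560635705/275776 + √185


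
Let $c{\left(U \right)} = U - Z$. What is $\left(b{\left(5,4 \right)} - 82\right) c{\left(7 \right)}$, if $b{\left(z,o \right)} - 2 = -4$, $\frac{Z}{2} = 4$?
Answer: $84$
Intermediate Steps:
$Z = 8$ ($Z = 2 \cdot 4 = 8$)
$b{\left(z,o \right)} = -2$ ($b{\left(z,o \right)} = 2 - 4 = -2$)
$c{\left(U \right)} = -8 + U$ ($c{\left(U \right)} = U - 8 = -8 + U$)
$\left(b{\left(5,4 \right)} - 82\right) c{\left(7 \right)} = \left(-2 - 82\right) \left(-8 + 7\right) = \left(-84\right) \left(-1\right) = 84$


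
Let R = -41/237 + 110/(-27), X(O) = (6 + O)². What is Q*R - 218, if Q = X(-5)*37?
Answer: -800177/2133 ≈ -375.14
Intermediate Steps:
R = -9059/2133 (R = -41*1/237 + 110*(-1/27) = -41/237 - 110/27 = -9059/2133 ≈ -4.2471)
Q = 37 (Q = (6 - 5)²*37 = 1²*37 = 1*37 = 37)
Q*R - 218 = 37*(-9059/2133) - 218 = -335183/2133 - 218 = -800177/2133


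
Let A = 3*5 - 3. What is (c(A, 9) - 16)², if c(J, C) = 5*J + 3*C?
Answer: 5041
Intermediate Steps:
A = 12 (A = 15 - 3 = 12)
c(J, C) = 3*C + 5*J
(c(A, 9) - 16)² = ((3*9 + 5*12) - 16)² = ((27 + 60) - 16)² = (87 - 16)² = 71² = 5041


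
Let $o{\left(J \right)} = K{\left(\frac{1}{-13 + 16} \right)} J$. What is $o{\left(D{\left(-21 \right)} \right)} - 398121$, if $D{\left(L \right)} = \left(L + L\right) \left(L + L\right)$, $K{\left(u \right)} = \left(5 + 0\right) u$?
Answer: $-395181$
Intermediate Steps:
$K{\left(u \right)} = 5 u$
$D{\left(L \right)} = 4 L^{2}$ ($D{\left(L \right)} = 2 L 2 L = 4 L^{2}$)
$o{\left(J \right)} = \frac{5 J}{3}$ ($o{\left(J \right)} = \frac{5}{-13 + 16} J = \frac{5}{3} J = 5 \cdot \frac{1}{3} J = \frac{5 J}{3}$)
$o{\left(D{\left(-21 \right)} \right)} - 398121 = \frac{5 \cdot 4 \left(-21\right)^{2}}{3} - 398121 = \frac{5 \cdot 4 \cdot 441}{3} - 398121 = \frac{5}{3} \cdot 1764 - 398121 = 2940 - 398121 = -395181$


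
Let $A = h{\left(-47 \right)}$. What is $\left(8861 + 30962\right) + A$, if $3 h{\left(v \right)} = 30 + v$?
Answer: $\frac{119452}{3} \approx 39817.0$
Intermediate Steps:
$h{\left(v \right)} = 10 + \frac{v}{3}$ ($h{\left(v \right)} = \frac{30 + v}{3} = 10 + \frac{v}{3}$)
$A = - \frac{17}{3}$ ($A = 10 + \frac{1}{3} \left(-47\right) = 10 - \frac{47}{3} = - \frac{17}{3} \approx -5.6667$)
$\left(8861 + 30962\right) + A = \left(8861 + 30962\right) - \frac{17}{3} = 39823 - \frac{17}{3} = \frac{119452}{3}$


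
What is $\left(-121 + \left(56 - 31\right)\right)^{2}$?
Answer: $9216$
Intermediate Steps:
$\left(-121 + \left(56 - 31\right)\right)^{2} = \left(-121 + 25\right)^{2} = \left(-96\right)^{2} = 9216$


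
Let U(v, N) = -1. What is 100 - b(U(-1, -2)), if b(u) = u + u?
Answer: 102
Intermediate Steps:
b(u) = 2*u
100 - b(U(-1, -2)) = 100 - 2*(-1) = 100 - 1*(-2) = 100 + 2 = 102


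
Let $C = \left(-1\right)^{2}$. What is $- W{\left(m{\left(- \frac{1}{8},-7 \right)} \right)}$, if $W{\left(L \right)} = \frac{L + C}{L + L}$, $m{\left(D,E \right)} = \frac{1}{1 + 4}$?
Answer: $-3$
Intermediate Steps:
$C = 1$
$m{\left(D,E \right)} = \frac{1}{5}$
$W{\left(L \right)} = \frac{1 + L}{2 L}$ ($W{\left(L \right)} = \frac{L + 1}{L + L} = \frac{1 + L}{2 L}$)
$- W{\left(m{\left(- \frac{1}{8},-7 \right)} \right)} = - \frac{\frac{1}{\frac{1}{5}} \left(1 + \frac{1}{5}\right)}{2} = - \frac{5 \cdot 6}{2 \cdot 5} = \left(-1\right) 3 = -3$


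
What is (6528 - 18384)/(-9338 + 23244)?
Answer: -5928/6953 ≈ -0.85258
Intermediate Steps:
(6528 - 18384)/(-9338 + 23244) = -11856/13906 = -11856*1/13906 = -5928/6953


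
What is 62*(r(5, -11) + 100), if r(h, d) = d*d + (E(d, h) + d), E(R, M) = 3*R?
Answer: 10974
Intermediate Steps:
r(h, d) = d² + 4*d (r(h, d) = d*d + (3*d + d) = d² + 4*d)
62*(r(5, -11) + 100) = 62*(-11*(4 - 11) + 100) = 62*(-11*(-7) + 100) = 62*(77 + 100) = 62*177 = 10974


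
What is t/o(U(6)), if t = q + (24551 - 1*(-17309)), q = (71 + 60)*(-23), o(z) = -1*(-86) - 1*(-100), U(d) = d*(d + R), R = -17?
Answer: 12949/62 ≈ 208.85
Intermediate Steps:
U(d) = d*(-17 + d) (U(d) = d*(d - 17) = d*(-17 + d))
o(z) = 186 (o(z) = 86 + 100 = 186)
q = -3013 (q = 131*(-23) = -3013)
t = 38847 (t = -3013 + (24551 - 1*(-17309)) = -3013 + (24551 + 17309) = -3013 + 41860 = 38847)
t/o(U(6)) = 38847/186 = 38847*(1/186) = 12949/62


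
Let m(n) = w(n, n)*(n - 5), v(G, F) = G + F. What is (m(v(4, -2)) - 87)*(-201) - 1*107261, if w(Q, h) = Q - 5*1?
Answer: -91583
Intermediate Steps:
v(G, F) = F + G
w(Q, h) = -5 + Q (w(Q, h) = Q - 5 = -5 + Q)
m(n) = (-5 + n)² (m(n) = (-5 + n)*(n - 5) = (-5 + n)*(-5 + n) = (-5 + n)²)
(m(v(4, -2)) - 87)*(-201) - 1*107261 = ((-5 + (-2 + 4))² - 87)*(-201) - 1*107261 = ((-5 + 2)² - 87)*(-201) - 107261 = ((-3)² - 87)*(-201) - 107261 = (9 - 87)*(-201) - 107261 = -78*(-201) - 107261 = 15678 - 107261 = -91583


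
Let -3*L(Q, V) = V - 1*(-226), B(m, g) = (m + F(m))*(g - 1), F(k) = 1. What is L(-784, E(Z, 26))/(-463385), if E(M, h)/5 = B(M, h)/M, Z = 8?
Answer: 2933/11121240 ≈ 0.00026373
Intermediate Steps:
B(m, g) = (1 + m)*(-1 + g) (B(m, g) = (m + 1)*(g - 1) = (1 + m)*(-1 + g))
E(M, h) = 5*(-1 + h - M + M*h)/M (E(M, h) = 5*((-1 + h - M + h*M)/M) = 5*((-1 + h - M + M*h)/M) = 5*(-1 + h - M + M*h)/M)
L(Q, V) = -226/3 - V/3 (L(Q, V) = -(V - 1*(-226))/3 = -(V + 226)/3 = -(226 + V)/3 = -226/3 - V/3)
L(-784, E(Z, 26))/(-463385) = (-226/3 - (-5 - 5/8 + 5*26 + 5*26/8)/3)/(-463385) = (-226/3 - (-5 - 5*⅛ + 130 + 5*26*(⅛))/3)*(-1/463385) = (-226/3 - (-5 - 5/8 + 130 + 65/4)/3)*(-1/463385) = (-226/3 - ⅓*1125/8)*(-1/463385) = (-226/3 - 375/8)*(-1/463385) = -2933/24*(-1/463385) = 2933/11121240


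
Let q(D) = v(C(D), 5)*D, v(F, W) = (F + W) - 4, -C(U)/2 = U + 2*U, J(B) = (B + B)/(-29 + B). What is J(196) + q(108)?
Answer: -11668900/167 ≈ -69874.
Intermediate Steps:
J(B) = 2*B/(-29 + B) (J(B) = (2*B)/(-29 + B) = 2*B/(-29 + B))
C(U) = -6*U (C(U) = -2*(U + 2*U) = -6*U)
v(F, W) = -4 + F + W
q(D) = D*(1 - 6*D) (q(D) = (-4 - 6*D + 5)*D = (1 - 6*D)*D = D*(1 - 6*D))
J(196) + q(108) = 2*196/(-29 + 196) + 108*(1 - 6*108) = 2*196/167 + 108*(1 - 648) = 2*196*(1/167) + 108*(-647) = 392/167 - 69876 = -11668900/167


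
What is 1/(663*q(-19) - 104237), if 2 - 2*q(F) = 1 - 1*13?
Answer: -1/99596 ≈ -1.0041e-5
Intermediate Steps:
q(F) = 7 (q(F) = 1 - (1 - 1*13)/2 = 1 - (1 - 13)/2 = 1 - ½*(-12) = 1 + 6 = 7)
1/(663*q(-19) - 104237) = 1/(663*7 - 104237) = 1/(4641 - 104237) = 1/(-99596) = -1/99596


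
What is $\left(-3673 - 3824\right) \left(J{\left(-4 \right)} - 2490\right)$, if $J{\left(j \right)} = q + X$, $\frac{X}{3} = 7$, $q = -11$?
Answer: $18592560$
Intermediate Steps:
$X = 21$ ($X = 3 \cdot 7 = 21$)
$J{\left(j \right)} = 10$ ($J{\left(j \right)} = -11 + 21 = 10$)
$\left(-3673 - 3824\right) \left(J{\left(-4 \right)} - 2490\right) = \left(-3673 - 3824\right) \left(10 - 2490\right) = \left(-7497\right) \left(-2480\right) = 18592560$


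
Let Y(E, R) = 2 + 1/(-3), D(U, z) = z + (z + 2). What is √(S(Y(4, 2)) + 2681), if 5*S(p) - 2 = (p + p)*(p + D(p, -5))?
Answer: √602365/15 ≈ 51.741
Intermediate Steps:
D(U, z) = 2 + 2*z (D(U, z) = z + (2 + z) = 2 + 2*z)
Y(E, R) = 5/3 (Y(E, R) = 2 + 1*(-⅓) = 2 - ⅓ = 5/3)
S(p) = ⅖ + 2*p*(-8 + p)/5 (S(p) = ⅖ + ((p + p)*(p + (2 + 2*(-5))))/5 = ⅖ + ((2*p)*(p + (2 - 10)))/5 = ⅖ + ((2*p)*(p - 8))/5 = ⅖ + ((2*p)*(-8 + p))/5 = ⅖ + (2*p*(-8 + p))/5 = ⅖ + 2*p*(-8 + p)/5)
√(S(Y(4, 2)) + 2681) = √((⅖ - 16/5*5/3 + 2*(5/3)²/5) + 2681) = √((⅖ - 16/3 + (⅖)*(25/9)) + 2681) = √((⅖ - 16/3 + 10/9) + 2681) = √(-172/45 + 2681) = √(120473/45) = √602365/15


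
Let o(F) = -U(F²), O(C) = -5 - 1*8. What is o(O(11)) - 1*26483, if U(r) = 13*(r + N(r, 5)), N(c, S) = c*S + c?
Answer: -41862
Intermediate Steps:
O(C) = -13 (O(C) = -5 - 8 = -13)
N(c, S) = c + S*c (N(c, S) = S*c + c = c + S*c)
U(r) = 91*r (U(r) = 13*(r + r*(1 + 5)) = 13*(r + r*6) = 13*(r + 6*r) = 13*(7*r) = 91*r)
o(F) = -91*F²
o(O(11)) - 1*26483 = -91*(-13)² - 1*26483 = -91*169 - 26483 = -15379 - 26483 = -41862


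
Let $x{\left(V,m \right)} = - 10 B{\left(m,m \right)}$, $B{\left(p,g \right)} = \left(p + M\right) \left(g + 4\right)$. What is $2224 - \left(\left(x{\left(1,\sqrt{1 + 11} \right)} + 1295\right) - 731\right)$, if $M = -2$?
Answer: $1700 + 40 \sqrt{3} \approx 1769.3$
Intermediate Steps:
$B{\left(p,g \right)} = \left(-2 + p\right) \left(4 + g\right)$ ($B{\left(p,g \right)} = \left(p - 2\right) \left(g + 4\right) = \left(-2 + p\right) \left(4 + g\right)$)
$x{\left(V,m \right)} = 80 - 20 m - 10 m^{2}$ ($x{\left(V,m \right)} = - 10 \left(-8 - 2 m + 4 m + m m\right) = - 10 \left(-8 - 2 m + 4 m + m^{2}\right) = - 10 \left(-8 + m^{2} + 2 m\right) = 80 - 20 m - 10 m^{2}$)
$2224 - \left(\left(x{\left(1,\sqrt{1 + 11} \right)} + 1295\right) - 731\right) = 2224 - \left(\left(\left(80 - 20 \sqrt{1 + 11} - 10 \left(\sqrt{1 + 11}\right)^{2}\right) + 1295\right) - 731\right) = 2224 - \left(\left(\left(80 - 20 \sqrt{12} - 10 \left(\sqrt{12}\right)^{2}\right) + 1295\right) - 731\right) = 2224 - \left(\left(\left(80 - 20 \cdot 2 \sqrt{3} - 10 \left(2 \sqrt{3}\right)^{2}\right) + 1295\right) - 731\right) = 2224 - \left(\left(\left(80 - 40 \sqrt{3} - 120\right) + 1295\right) - 731\right) = 2224 - \left(\left(\left(-40 - 40 \sqrt{3}\right) + 1295\right) - 731\right) = 2224 - \left(\left(1255 - 40 \sqrt{3}\right) - 731\right) = 2224 - \left(524 - 40 \sqrt{3}\right) = 1700 + 40 \sqrt{3}$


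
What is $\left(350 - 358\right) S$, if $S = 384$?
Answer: $-3072$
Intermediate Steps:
$\left(350 - 358\right) S = \left(350 - 358\right) 384 = \left(-8\right) 384 = -3072$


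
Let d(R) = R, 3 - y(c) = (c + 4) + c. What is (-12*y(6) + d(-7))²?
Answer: 22201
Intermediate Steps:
y(c) = -1 - 2*c (y(c) = 3 - ((c + 4) + c) = 3 - ((4 + c) + c) = 3 - (4 + 2*c) = 3 + (-4 - 2*c) = -1 - 2*c)
(-12*y(6) + d(-7))² = (-12*(-1 - 2*6) - 7)² = (-12*(-1 - 12) - 7)² = (-12*(-13) - 7)² = (156 - 7)² = 149² = 22201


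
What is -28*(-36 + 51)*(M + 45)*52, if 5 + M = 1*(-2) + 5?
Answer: -939120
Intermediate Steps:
M = -2 (M = -5 + (1*(-2) + 5) = -5 + (-2 + 5) = -5 + 3 = -2)
-28*(-36 + 51)*(M + 45)*52 = -28*(-36 + 51)*(-2 + 45)*52 = -420*43*52 = -28*645*52 = -18060*52 = -939120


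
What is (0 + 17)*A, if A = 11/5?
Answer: 187/5 ≈ 37.400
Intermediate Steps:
A = 11/5 (A = (1/5)*11 = 11/5 ≈ 2.2000)
(0 + 17)*A = (0 + 17)*(11/5) = 17*(11/5) = 187/5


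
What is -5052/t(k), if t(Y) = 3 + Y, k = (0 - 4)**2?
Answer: -5052/19 ≈ -265.89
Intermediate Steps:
k = 16 (k = (-4)**2 = 16)
-5052/t(k) = -5052/(3 + 16) = -5052/19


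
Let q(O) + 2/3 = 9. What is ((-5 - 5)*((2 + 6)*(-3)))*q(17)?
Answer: 2000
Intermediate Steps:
q(O) = 25/3 (q(O) = -⅔ + 9 = 25/3)
((-5 - 5)*((2 + 6)*(-3)))*q(17) = ((-5 - 5)*((2 + 6)*(-3)))*(25/3) = -80*(-3)*(25/3) = -10*(-24)*(25/3) = 240*(25/3) = 2000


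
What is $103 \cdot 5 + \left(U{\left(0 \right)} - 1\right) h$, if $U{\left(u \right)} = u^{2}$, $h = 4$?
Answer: $511$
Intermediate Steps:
$103 \cdot 5 + \left(U{\left(0 \right)} - 1\right) h = 103 \cdot 5 + \left(0^{2} - 1\right) 4 = 515 + \left(0 - 1\right) 4 = 515 - 4 = 511$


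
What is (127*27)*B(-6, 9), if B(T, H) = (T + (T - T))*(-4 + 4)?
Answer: 0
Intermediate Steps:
B(T, H) = 0 (B(T, H) = (T + 0)*0 = T*0 = 0)
(127*27)*B(-6, 9) = (127*27)*0 = 3429*0 = 0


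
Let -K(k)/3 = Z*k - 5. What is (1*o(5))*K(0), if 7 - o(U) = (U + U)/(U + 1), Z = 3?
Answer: 80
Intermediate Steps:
K(k) = 15 - 9*k (K(k) = -3*(3*k - 5) = -3*(-5 + 3*k) = 15 - 9*k)
o(U) = 7 - 2*U/(1 + U) (o(U) = 7 - (U + U)/(U + 1) = 7 - 2*U/(1 + U))
(1*o(5))*K(0) = (1*((7 + 5*5)/(1 + 5)))*(15 - 9*0) = (1*((7 + 25)/6))*(15 + 0) = (1*((⅙)*32))*15 = (1*(16/3))*15 = (16/3)*15 = 80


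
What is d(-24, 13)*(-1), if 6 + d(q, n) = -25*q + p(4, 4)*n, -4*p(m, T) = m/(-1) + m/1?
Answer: -594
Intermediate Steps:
p(m, T) = 0 (p(m, T) = -(m/(-1) + m/1)/4 = -(m*(-1) + m*1)/4 = -(-m + m)/4 = -¼*0 = 0)
d(q, n) = -6 - 25*q (d(q, n) = -6 + (-25*q + 0*n) = -6 + (-25*q + 0) = -6 - 25*q)
d(-24, 13)*(-1) = (-6 - 25*(-24))*(-1) = (-6 + 600)*(-1) = 594*(-1) = -594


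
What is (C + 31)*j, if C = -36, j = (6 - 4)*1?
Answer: -10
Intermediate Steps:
j = 2 (j = 2*1 = 2)
(C + 31)*j = (-36 + 31)*2 = -5*2 = -10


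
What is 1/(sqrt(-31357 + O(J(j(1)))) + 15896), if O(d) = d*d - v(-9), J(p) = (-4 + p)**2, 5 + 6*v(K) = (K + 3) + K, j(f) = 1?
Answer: 23844/379071133 - I*sqrt(281454)/758142266 ≈ 6.2901e-5 - 6.9977e-7*I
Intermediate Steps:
v(K) = -1/3 + K/3 (v(K) = -5/6 + ((K + 3) + K)/6 = -5/6 + ((3 + K) + K)/6 = -5/6 + (3 + 2*K)/6 = -5/6 + (1/2 + K/3) = -1/3 + K/3)
O(d) = 10/3 + d**2 (O(d) = d*d - (-1/3 + (1/3)*(-9)) = d**2 - (-1/3 - 3) = d**2 - 1*(-10/3) = d**2 + 10/3 = 10/3 + d**2)
1/(sqrt(-31357 + O(J(j(1)))) + 15896) = 1/(sqrt(-31357 + (10/3 + ((-4 + 1)**2)**2)) + 15896) = 1/(sqrt(-31357 + (10/3 + ((-3)**2)**2)) + 15896) = 1/(sqrt(-31357 + (10/3 + 9**2)) + 15896) = 1/(sqrt(-31357 + (10/3 + 81)) + 15896) = 1/(sqrt(-31357 + 253/3) + 15896) = 1/(sqrt(-93818/3) + 15896) = 1/(I*sqrt(281454)/3 + 15896) = 1/(15896 + I*sqrt(281454)/3)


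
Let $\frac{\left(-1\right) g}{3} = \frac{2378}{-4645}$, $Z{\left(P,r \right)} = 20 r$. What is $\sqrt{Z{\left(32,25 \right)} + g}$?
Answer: $\frac{\sqrt{10821149930}}{4645} \approx 22.395$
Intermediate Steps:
$g = \frac{7134}{4645}$ ($g = - 3 \frac{2378}{-4645} = - 3 \cdot 2378 \left(- \frac{1}{4645}\right) = \left(-3\right) \left(- \frac{2378}{4645}\right) = \frac{7134}{4645} \approx 1.5358$)
$\sqrt{Z{\left(32,25 \right)} + g} = \sqrt{20 \cdot 25 + \frac{7134}{4645}} = \sqrt{500 + \frac{7134}{4645}} = \sqrt{\frac{2329634}{4645}} = \frac{\sqrt{10821149930}}{4645}$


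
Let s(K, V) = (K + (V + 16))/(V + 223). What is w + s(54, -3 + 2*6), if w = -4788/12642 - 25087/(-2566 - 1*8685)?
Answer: 1721846465/785679832 ≈ 2.1915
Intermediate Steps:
s(K, V) = (16 + K + V)/(223 + V) (s(K, V) = (K + (16 + V))/(223 + V) = (16 + K + V)/(223 + V))
w = 6268573/3386551 (w = -4788*1/12642 - 25087/(-2566 - 8685) = -114/301 - 25087/(-11251) = -114/301 - 25087*(-1/11251) = -114/301 + 25087/11251 = 6268573/3386551 ≈ 1.8510)
w + s(54, -3 + 2*6) = 6268573/3386551 + (16 + 54 + (-3 + 2*6))/(223 + (-3 + 2*6)) = 6268573/3386551 + (16 + 54 + (-3 + 12))/(223 + (-3 + 12)) = 6268573/3386551 + (16 + 54 + 9)/(223 + 9) = 6268573/3386551 + 79/232 = 1721846465/785679832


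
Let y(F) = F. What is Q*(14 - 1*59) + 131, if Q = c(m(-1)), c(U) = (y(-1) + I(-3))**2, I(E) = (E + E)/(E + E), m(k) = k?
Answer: 131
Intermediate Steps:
I(E) = 1 (I(E) = (2*E)/((2*E)) = (2*E)*(1/(2*E)) = 1)
c(U) = 0 (c(U) = (-1 + 1)**2 = 0**2 = 0)
Q = 0
Q*(14 - 1*59) + 131 = 0*(14 - 1*59) + 131 = 0*(14 - 59) + 131 = 0*(-45) + 131 = 0 + 131 = 131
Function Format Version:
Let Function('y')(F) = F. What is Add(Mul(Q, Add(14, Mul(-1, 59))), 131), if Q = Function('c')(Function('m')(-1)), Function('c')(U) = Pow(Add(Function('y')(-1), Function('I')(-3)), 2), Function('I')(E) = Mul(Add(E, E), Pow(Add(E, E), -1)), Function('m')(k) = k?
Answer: 131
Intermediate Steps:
Function('I')(E) = 1 (Function('I')(E) = Mul(Mul(2, E), Pow(Mul(2, E), -1)) = Mul(Mul(2, E), Mul(Rational(1, 2), Pow(E, -1))) = 1)
Function('c')(U) = 0 (Function('c')(U) = Pow(Add(-1, 1), 2) = Pow(0, 2) = 0)
Q = 0
Add(Mul(Q, Add(14, Mul(-1, 59))), 131) = Add(Mul(0, Add(14, Mul(-1, 59))), 131) = Add(Mul(0, Add(14, -59)), 131) = Add(Mul(0, -45), 131) = Add(0, 131) = 131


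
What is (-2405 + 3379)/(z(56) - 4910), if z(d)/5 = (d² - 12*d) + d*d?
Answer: 487/11545 ≈ 0.042183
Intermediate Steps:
z(d) = -60*d + 10*d² (z(d) = 5*((d² - 12*d) + d*d) = 5*((d² - 12*d) + d²) = 5*(-12*d + 2*d²) = -60*d + 10*d²)
(-2405 + 3379)/(z(56) - 4910) = (-2405 + 3379)/(10*56*(-6 + 56) - 4910) = 974/(10*56*50 - 4910) = 974/(28000 - 4910) = 974/23090 = 974*(1/23090) = 487/11545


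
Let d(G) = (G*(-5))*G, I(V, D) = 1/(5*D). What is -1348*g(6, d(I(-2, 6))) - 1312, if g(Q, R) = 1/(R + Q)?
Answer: -1658288/1079 ≈ -1536.9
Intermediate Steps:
I(V, D) = 1/(5*D)
d(G) = -5*G² (d(G) = (-5*G)*G = -5*G²)
g(Q, R) = 1/(Q + R)
-1348*g(6, d(I(-2, 6))) - 1312 = -1348/(6 - 5*((⅕)/6)²) - 1312 = -1348/(6 - 5*((⅕)*(⅙))²) - 1312 = -1348/(6 - 5*(1/30)²) - 1312 = -1348/(6 - 5*1/900) - 1312 = -1348/(6 - 1/180) - 1312 = -1348/1079/180 - 1312 = -1348*180/1079 - 1312 = -242640/1079 - 1312 = -1658288/1079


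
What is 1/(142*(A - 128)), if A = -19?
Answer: -1/20874 ≈ -4.7906e-5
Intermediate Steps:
1/(142*(A - 128)) = 1/(142*(-19 - 128)) = 1/(142*(-147)) = 1/(-20874) = -1/20874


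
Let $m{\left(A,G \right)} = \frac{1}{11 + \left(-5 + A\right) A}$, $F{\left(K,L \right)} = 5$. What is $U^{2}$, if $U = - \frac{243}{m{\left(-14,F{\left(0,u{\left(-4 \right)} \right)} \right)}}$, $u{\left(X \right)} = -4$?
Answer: $4530770721$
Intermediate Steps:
$m{\left(A,G \right)} = \frac{1}{11 + A \left(-5 + A\right)}$
$U = -67311$ ($U = - \frac{243}{\frac{1}{11 + \left(-14\right)^{2} - -70}} = - \frac{243}{\frac{1}{11 + 196 + 70}} = - \frac{243}{\frac{1}{277}} = - 243 \frac{1}{\frac{1}{277}} = \left(-243\right) 277 = -67311$)
$U^{2} = \left(-67311\right)^{2} = 4530770721$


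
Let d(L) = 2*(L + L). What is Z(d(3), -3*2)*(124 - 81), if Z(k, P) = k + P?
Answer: 258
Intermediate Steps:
d(L) = 4*L (d(L) = 2*(2*L) = 4*L)
Z(k, P) = P + k
Z(d(3), -3*2)*(124 - 81) = (-3*2 + 4*3)*(124 - 81) = (-6 + 12)*43 = 6*43 = 258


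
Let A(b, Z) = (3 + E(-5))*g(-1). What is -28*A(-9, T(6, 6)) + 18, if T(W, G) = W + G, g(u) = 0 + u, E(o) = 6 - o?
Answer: 410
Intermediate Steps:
g(u) = u
T(W, G) = G + W
A(b, Z) = -14 (A(b, Z) = (3 + (6 - 1*(-5)))*(-1) = (3 + (6 + 5))*(-1) = (3 + 11)*(-1) = 14*(-1) = -14)
-28*A(-9, T(6, 6)) + 18 = -28*(-14) + 18 = 392 + 18 = 410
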